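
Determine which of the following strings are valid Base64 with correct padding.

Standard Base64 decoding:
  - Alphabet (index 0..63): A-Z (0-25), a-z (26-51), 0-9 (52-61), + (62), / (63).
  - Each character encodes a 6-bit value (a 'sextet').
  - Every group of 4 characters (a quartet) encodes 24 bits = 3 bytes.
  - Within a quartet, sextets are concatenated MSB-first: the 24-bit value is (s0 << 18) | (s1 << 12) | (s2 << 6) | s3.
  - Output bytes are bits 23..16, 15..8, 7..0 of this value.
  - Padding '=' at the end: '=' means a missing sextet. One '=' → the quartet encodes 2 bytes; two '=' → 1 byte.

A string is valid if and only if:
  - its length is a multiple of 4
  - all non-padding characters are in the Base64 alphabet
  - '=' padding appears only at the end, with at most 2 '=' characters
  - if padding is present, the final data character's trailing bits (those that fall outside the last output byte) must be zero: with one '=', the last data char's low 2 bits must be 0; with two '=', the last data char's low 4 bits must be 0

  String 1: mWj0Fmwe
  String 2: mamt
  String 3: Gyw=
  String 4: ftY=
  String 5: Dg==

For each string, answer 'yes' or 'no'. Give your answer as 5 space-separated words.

Answer: yes yes yes yes yes

Derivation:
String 1: 'mWj0Fmwe' → valid
String 2: 'mamt' → valid
String 3: 'Gyw=' → valid
String 4: 'ftY=' → valid
String 5: 'Dg==' → valid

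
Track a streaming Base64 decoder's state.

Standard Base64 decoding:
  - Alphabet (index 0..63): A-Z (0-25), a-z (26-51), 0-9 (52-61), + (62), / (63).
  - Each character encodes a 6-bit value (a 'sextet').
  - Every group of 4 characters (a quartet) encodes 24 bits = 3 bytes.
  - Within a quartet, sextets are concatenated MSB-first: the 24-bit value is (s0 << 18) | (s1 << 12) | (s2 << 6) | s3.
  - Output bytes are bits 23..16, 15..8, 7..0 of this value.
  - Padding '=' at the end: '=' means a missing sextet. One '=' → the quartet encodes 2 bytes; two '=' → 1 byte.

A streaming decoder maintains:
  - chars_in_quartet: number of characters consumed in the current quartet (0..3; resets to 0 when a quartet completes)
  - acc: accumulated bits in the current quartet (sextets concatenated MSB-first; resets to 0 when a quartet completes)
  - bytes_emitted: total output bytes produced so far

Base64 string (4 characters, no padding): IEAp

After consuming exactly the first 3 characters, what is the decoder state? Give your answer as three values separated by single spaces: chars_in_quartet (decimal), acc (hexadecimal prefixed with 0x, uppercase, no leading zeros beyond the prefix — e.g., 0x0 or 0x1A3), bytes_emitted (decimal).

After char 0 ('I'=8): chars_in_quartet=1 acc=0x8 bytes_emitted=0
After char 1 ('E'=4): chars_in_quartet=2 acc=0x204 bytes_emitted=0
After char 2 ('A'=0): chars_in_quartet=3 acc=0x8100 bytes_emitted=0

Answer: 3 0x8100 0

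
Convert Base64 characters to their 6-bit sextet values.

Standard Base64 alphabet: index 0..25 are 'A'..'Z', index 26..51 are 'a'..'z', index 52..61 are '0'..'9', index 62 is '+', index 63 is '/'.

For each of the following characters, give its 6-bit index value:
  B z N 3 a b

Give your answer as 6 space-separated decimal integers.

'B': A..Z range, ord('B') − ord('A') = 1
'z': a..z range, 26 + ord('z') − ord('a') = 51
'N': A..Z range, ord('N') − ord('A') = 13
'3': 0..9 range, 52 + ord('3') − ord('0') = 55
'a': a..z range, 26 + ord('a') − ord('a') = 26
'b': a..z range, 26 + ord('b') − ord('a') = 27

Answer: 1 51 13 55 26 27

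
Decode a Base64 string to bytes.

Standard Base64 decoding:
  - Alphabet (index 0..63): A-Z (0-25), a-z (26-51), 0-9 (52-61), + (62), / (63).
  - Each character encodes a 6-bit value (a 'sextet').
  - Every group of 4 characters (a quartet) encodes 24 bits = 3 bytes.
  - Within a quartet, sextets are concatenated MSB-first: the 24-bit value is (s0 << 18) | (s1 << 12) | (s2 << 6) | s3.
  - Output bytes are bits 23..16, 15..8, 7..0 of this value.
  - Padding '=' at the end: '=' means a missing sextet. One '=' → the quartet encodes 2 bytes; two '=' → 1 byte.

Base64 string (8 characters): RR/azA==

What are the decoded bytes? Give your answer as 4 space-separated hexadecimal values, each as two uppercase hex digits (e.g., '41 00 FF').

After char 0 ('R'=17): chars_in_quartet=1 acc=0x11 bytes_emitted=0
After char 1 ('R'=17): chars_in_quartet=2 acc=0x451 bytes_emitted=0
After char 2 ('/'=63): chars_in_quartet=3 acc=0x1147F bytes_emitted=0
After char 3 ('a'=26): chars_in_quartet=4 acc=0x451FDA -> emit 45 1F DA, reset; bytes_emitted=3
After char 4 ('z'=51): chars_in_quartet=1 acc=0x33 bytes_emitted=3
After char 5 ('A'=0): chars_in_quartet=2 acc=0xCC0 bytes_emitted=3
Padding '==': partial quartet acc=0xCC0 -> emit CC; bytes_emitted=4

Answer: 45 1F DA CC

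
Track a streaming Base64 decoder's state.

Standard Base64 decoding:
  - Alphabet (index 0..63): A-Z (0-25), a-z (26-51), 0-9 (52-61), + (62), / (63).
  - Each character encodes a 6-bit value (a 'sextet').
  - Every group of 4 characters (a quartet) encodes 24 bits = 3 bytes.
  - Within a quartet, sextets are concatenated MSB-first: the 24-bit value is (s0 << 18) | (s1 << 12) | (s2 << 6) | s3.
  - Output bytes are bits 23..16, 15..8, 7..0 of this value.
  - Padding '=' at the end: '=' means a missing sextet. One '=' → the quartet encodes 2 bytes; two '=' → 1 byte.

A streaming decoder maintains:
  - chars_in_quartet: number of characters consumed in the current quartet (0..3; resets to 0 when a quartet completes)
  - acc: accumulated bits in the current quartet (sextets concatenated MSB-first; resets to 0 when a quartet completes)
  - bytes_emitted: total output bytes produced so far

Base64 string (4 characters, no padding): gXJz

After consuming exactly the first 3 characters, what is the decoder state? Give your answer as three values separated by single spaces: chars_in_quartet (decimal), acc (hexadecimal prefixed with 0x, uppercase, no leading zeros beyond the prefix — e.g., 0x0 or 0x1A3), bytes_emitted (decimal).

After char 0 ('g'=32): chars_in_quartet=1 acc=0x20 bytes_emitted=0
After char 1 ('X'=23): chars_in_quartet=2 acc=0x817 bytes_emitted=0
After char 2 ('J'=9): chars_in_quartet=3 acc=0x205C9 bytes_emitted=0

Answer: 3 0x205C9 0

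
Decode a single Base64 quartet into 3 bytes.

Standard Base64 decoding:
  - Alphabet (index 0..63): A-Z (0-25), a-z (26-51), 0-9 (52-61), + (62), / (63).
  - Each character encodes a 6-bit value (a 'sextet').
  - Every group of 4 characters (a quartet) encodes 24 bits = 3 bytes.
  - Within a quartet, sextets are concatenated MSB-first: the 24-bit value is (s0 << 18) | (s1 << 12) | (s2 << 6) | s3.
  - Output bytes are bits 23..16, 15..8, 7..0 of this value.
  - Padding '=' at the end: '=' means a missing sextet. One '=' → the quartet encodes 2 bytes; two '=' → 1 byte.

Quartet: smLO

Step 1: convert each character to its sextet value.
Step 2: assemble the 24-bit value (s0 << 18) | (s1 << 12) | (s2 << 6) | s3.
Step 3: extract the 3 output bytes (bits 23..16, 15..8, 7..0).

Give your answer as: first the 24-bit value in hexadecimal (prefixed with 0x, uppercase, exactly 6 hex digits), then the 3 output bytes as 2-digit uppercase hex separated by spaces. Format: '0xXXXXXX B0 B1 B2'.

Sextets: s=44, m=38, L=11, O=14
24-bit: (44<<18) | (38<<12) | (11<<6) | 14
      = 0xB00000 | 0x026000 | 0x0002C0 | 0x00000E
      = 0xB262CE
Bytes: (v>>16)&0xFF=B2, (v>>8)&0xFF=62, v&0xFF=CE

Answer: 0xB262CE B2 62 CE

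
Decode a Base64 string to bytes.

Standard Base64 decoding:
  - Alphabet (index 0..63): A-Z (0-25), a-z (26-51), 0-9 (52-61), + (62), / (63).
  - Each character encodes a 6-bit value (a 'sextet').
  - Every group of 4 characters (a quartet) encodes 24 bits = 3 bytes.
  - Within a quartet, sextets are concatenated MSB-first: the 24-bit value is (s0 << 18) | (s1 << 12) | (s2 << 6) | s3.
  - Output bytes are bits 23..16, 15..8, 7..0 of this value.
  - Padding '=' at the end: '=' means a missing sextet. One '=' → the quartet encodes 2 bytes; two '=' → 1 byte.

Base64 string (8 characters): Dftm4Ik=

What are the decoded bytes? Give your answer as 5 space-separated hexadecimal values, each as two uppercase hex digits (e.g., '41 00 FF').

After char 0 ('D'=3): chars_in_quartet=1 acc=0x3 bytes_emitted=0
After char 1 ('f'=31): chars_in_quartet=2 acc=0xDF bytes_emitted=0
After char 2 ('t'=45): chars_in_quartet=3 acc=0x37ED bytes_emitted=0
After char 3 ('m'=38): chars_in_quartet=4 acc=0xDFB66 -> emit 0D FB 66, reset; bytes_emitted=3
After char 4 ('4'=56): chars_in_quartet=1 acc=0x38 bytes_emitted=3
After char 5 ('I'=8): chars_in_quartet=2 acc=0xE08 bytes_emitted=3
After char 6 ('k'=36): chars_in_quartet=3 acc=0x38224 bytes_emitted=3
Padding '=': partial quartet acc=0x38224 -> emit E0 89; bytes_emitted=5

Answer: 0D FB 66 E0 89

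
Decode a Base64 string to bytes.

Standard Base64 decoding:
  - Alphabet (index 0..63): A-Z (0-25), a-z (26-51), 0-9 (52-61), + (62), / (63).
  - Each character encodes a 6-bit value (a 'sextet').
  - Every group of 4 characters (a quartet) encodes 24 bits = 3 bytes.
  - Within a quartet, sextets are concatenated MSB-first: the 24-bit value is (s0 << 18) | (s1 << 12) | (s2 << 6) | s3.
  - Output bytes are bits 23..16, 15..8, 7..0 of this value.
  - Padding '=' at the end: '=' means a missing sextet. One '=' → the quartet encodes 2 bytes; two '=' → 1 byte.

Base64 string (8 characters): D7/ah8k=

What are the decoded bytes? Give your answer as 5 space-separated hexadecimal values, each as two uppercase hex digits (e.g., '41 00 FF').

Answer: 0F BF DA 87 C9

Derivation:
After char 0 ('D'=3): chars_in_quartet=1 acc=0x3 bytes_emitted=0
After char 1 ('7'=59): chars_in_quartet=2 acc=0xFB bytes_emitted=0
After char 2 ('/'=63): chars_in_quartet=3 acc=0x3EFF bytes_emitted=0
After char 3 ('a'=26): chars_in_quartet=4 acc=0xFBFDA -> emit 0F BF DA, reset; bytes_emitted=3
After char 4 ('h'=33): chars_in_quartet=1 acc=0x21 bytes_emitted=3
After char 5 ('8'=60): chars_in_quartet=2 acc=0x87C bytes_emitted=3
After char 6 ('k'=36): chars_in_quartet=3 acc=0x21F24 bytes_emitted=3
Padding '=': partial quartet acc=0x21F24 -> emit 87 C9; bytes_emitted=5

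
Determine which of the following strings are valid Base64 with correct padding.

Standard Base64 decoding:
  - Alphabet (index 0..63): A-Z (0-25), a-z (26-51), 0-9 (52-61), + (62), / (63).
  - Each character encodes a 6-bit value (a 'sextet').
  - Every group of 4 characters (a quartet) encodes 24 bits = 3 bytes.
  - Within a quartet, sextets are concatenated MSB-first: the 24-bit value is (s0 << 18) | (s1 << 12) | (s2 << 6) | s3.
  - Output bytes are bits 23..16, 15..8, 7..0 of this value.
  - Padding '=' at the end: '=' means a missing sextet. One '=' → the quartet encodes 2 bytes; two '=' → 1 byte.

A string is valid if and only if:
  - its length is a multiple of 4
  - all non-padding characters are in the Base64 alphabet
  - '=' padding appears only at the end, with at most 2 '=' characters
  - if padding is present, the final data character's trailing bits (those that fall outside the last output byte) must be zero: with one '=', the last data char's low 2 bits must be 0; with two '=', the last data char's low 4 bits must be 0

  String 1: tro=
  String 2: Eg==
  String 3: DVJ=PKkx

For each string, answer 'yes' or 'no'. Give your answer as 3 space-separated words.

Answer: yes yes no

Derivation:
String 1: 'tro=' → valid
String 2: 'Eg==' → valid
String 3: 'DVJ=PKkx' → invalid (bad char(s): ['=']; '=' in middle)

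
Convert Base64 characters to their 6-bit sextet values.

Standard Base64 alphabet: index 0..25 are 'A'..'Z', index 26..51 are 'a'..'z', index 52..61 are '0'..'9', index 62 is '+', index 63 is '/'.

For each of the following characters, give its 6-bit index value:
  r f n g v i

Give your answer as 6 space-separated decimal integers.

Answer: 43 31 39 32 47 34

Derivation:
'r': a..z range, 26 + ord('r') − ord('a') = 43
'f': a..z range, 26 + ord('f') − ord('a') = 31
'n': a..z range, 26 + ord('n') − ord('a') = 39
'g': a..z range, 26 + ord('g') − ord('a') = 32
'v': a..z range, 26 + ord('v') − ord('a') = 47
'i': a..z range, 26 + ord('i') − ord('a') = 34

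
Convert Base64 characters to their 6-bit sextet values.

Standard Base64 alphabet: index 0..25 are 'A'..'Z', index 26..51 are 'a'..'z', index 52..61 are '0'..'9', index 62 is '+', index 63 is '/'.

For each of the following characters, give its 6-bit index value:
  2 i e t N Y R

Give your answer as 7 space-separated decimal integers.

'2': 0..9 range, 52 + ord('2') − ord('0') = 54
'i': a..z range, 26 + ord('i') − ord('a') = 34
'e': a..z range, 26 + ord('e') − ord('a') = 30
't': a..z range, 26 + ord('t') − ord('a') = 45
'N': A..Z range, ord('N') − ord('A') = 13
'Y': A..Z range, ord('Y') − ord('A') = 24
'R': A..Z range, ord('R') − ord('A') = 17

Answer: 54 34 30 45 13 24 17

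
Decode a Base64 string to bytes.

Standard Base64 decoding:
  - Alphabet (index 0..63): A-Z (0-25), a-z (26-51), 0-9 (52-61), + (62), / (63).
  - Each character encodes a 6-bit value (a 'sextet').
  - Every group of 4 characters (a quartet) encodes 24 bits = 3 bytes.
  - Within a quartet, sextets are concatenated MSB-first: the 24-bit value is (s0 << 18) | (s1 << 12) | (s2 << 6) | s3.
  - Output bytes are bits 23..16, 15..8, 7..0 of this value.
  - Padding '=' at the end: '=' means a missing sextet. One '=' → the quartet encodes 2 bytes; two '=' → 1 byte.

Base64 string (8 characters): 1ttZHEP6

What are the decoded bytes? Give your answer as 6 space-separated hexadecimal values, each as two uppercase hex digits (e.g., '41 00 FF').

After char 0 ('1'=53): chars_in_quartet=1 acc=0x35 bytes_emitted=0
After char 1 ('t'=45): chars_in_quartet=2 acc=0xD6D bytes_emitted=0
After char 2 ('t'=45): chars_in_quartet=3 acc=0x35B6D bytes_emitted=0
After char 3 ('Z'=25): chars_in_quartet=4 acc=0xD6DB59 -> emit D6 DB 59, reset; bytes_emitted=3
After char 4 ('H'=7): chars_in_quartet=1 acc=0x7 bytes_emitted=3
After char 5 ('E'=4): chars_in_quartet=2 acc=0x1C4 bytes_emitted=3
After char 6 ('P'=15): chars_in_quartet=3 acc=0x710F bytes_emitted=3
After char 7 ('6'=58): chars_in_quartet=4 acc=0x1C43FA -> emit 1C 43 FA, reset; bytes_emitted=6

Answer: D6 DB 59 1C 43 FA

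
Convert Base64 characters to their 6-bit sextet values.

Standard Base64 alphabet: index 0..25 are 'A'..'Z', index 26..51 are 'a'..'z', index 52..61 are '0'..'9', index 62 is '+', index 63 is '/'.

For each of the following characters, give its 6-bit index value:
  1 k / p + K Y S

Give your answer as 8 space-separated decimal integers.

'1': 0..9 range, 52 + ord('1') − ord('0') = 53
'k': a..z range, 26 + ord('k') − ord('a') = 36
'/': index 63
'p': a..z range, 26 + ord('p') − ord('a') = 41
'+': index 62
'K': A..Z range, ord('K') − ord('A') = 10
'Y': A..Z range, ord('Y') − ord('A') = 24
'S': A..Z range, ord('S') − ord('A') = 18

Answer: 53 36 63 41 62 10 24 18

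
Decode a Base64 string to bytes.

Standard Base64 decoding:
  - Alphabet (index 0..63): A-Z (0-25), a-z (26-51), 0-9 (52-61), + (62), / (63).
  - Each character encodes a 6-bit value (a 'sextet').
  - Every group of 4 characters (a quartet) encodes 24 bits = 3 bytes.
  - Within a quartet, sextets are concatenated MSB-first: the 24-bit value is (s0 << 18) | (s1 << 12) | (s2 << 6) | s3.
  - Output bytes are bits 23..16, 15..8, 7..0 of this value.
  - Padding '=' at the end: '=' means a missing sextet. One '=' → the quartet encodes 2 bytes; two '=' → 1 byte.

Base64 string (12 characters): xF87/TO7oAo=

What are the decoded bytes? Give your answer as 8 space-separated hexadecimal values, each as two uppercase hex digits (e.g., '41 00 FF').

Answer: C4 5F 3B FD 33 BB A0 0A

Derivation:
After char 0 ('x'=49): chars_in_quartet=1 acc=0x31 bytes_emitted=0
After char 1 ('F'=5): chars_in_quartet=2 acc=0xC45 bytes_emitted=0
After char 2 ('8'=60): chars_in_quartet=3 acc=0x3117C bytes_emitted=0
After char 3 ('7'=59): chars_in_quartet=4 acc=0xC45F3B -> emit C4 5F 3B, reset; bytes_emitted=3
After char 4 ('/'=63): chars_in_quartet=1 acc=0x3F bytes_emitted=3
After char 5 ('T'=19): chars_in_quartet=2 acc=0xFD3 bytes_emitted=3
After char 6 ('O'=14): chars_in_quartet=3 acc=0x3F4CE bytes_emitted=3
After char 7 ('7'=59): chars_in_quartet=4 acc=0xFD33BB -> emit FD 33 BB, reset; bytes_emitted=6
After char 8 ('o'=40): chars_in_quartet=1 acc=0x28 bytes_emitted=6
After char 9 ('A'=0): chars_in_quartet=2 acc=0xA00 bytes_emitted=6
After char 10 ('o'=40): chars_in_quartet=3 acc=0x28028 bytes_emitted=6
Padding '=': partial quartet acc=0x28028 -> emit A0 0A; bytes_emitted=8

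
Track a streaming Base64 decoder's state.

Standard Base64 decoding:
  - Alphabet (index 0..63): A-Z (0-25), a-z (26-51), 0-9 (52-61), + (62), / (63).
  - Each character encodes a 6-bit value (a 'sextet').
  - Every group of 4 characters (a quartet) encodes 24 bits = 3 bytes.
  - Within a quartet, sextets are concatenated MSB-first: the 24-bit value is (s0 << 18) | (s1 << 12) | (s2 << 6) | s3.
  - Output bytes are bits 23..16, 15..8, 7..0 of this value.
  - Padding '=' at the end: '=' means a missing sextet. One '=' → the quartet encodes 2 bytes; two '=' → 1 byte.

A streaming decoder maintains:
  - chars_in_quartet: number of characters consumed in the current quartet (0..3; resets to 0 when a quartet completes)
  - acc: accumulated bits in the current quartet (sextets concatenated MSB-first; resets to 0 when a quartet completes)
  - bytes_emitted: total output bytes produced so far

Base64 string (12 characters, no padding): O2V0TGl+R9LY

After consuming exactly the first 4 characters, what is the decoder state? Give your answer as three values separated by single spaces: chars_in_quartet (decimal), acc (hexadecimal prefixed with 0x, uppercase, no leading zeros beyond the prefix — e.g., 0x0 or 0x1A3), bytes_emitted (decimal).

Answer: 0 0x0 3

Derivation:
After char 0 ('O'=14): chars_in_quartet=1 acc=0xE bytes_emitted=0
After char 1 ('2'=54): chars_in_quartet=2 acc=0x3B6 bytes_emitted=0
After char 2 ('V'=21): chars_in_quartet=3 acc=0xED95 bytes_emitted=0
After char 3 ('0'=52): chars_in_quartet=4 acc=0x3B6574 -> emit 3B 65 74, reset; bytes_emitted=3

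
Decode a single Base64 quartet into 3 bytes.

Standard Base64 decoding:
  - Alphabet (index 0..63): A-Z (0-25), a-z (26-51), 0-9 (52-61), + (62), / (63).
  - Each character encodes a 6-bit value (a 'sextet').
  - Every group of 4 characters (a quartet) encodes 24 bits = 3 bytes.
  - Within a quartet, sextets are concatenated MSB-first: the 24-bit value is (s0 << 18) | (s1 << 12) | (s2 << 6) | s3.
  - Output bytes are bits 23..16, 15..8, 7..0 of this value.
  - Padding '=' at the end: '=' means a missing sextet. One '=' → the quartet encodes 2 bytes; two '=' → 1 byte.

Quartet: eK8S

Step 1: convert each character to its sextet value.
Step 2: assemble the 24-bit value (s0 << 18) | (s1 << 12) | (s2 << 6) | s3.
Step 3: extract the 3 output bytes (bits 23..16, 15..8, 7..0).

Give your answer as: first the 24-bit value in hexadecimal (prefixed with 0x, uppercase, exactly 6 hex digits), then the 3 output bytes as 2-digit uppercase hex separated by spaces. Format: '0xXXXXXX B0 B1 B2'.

Answer: 0x78AF12 78 AF 12

Derivation:
Sextets: e=30, K=10, 8=60, S=18
24-bit: (30<<18) | (10<<12) | (60<<6) | 18
      = 0x780000 | 0x00A000 | 0x000F00 | 0x000012
      = 0x78AF12
Bytes: (v>>16)&0xFF=78, (v>>8)&0xFF=AF, v&0xFF=12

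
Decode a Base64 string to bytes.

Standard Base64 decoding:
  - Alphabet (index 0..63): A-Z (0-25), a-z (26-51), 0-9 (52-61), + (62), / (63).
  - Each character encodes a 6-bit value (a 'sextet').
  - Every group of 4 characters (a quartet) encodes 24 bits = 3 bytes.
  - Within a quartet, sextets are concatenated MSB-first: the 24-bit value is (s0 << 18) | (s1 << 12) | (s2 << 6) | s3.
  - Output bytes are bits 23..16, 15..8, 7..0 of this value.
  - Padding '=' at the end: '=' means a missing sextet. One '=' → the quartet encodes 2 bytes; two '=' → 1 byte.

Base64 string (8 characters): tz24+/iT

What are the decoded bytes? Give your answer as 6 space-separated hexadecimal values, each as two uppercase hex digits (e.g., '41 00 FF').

Answer: B7 3D B8 FB F8 93

Derivation:
After char 0 ('t'=45): chars_in_quartet=1 acc=0x2D bytes_emitted=0
After char 1 ('z'=51): chars_in_quartet=2 acc=0xB73 bytes_emitted=0
After char 2 ('2'=54): chars_in_quartet=3 acc=0x2DCF6 bytes_emitted=0
After char 3 ('4'=56): chars_in_quartet=4 acc=0xB73DB8 -> emit B7 3D B8, reset; bytes_emitted=3
After char 4 ('+'=62): chars_in_quartet=1 acc=0x3E bytes_emitted=3
After char 5 ('/'=63): chars_in_quartet=2 acc=0xFBF bytes_emitted=3
After char 6 ('i'=34): chars_in_quartet=3 acc=0x3EFE2 bytes_emitted=3
After char 7 ('T'=19): chars_in_quartet=4 acc=0xFBF893 -> emit FB F8 93, reset; bytes_emitted=6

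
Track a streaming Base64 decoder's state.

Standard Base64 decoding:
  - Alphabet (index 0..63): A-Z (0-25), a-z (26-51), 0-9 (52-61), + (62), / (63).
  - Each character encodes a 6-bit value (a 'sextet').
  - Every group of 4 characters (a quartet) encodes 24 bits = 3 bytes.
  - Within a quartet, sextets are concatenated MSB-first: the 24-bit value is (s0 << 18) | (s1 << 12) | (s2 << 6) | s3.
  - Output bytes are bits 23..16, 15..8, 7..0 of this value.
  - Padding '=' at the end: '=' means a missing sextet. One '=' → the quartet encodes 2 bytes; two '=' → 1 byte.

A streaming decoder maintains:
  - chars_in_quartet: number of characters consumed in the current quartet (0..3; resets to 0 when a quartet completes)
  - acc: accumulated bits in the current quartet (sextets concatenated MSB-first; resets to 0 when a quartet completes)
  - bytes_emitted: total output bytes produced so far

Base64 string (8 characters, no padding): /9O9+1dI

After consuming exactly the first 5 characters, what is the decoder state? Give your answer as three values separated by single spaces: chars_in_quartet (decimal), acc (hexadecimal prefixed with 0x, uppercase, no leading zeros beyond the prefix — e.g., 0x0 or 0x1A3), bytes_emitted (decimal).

Answer: 1 0x3E 3

Derivation:
After char 0 ('/'=63): chars_in_quartet=1 acc=0x3F bytes_emitted=0
After char 1 ('9'=61): chars_in_quartet=2 acc=0xFFD bytes_emitted=0
After char 2 ('O'=14): chars_in_quartet=3 acc=0x3FF4E bytes_emitted=0
After char 3 ('9'=61): chars_in_quartet=4 acc=0xFFD3BD -> emit FF D3 BD, reset; bytes_emitted=3
After char 4 ('+'=62): chars_in_quartet=1 acc=0x3E bytes_emitted=3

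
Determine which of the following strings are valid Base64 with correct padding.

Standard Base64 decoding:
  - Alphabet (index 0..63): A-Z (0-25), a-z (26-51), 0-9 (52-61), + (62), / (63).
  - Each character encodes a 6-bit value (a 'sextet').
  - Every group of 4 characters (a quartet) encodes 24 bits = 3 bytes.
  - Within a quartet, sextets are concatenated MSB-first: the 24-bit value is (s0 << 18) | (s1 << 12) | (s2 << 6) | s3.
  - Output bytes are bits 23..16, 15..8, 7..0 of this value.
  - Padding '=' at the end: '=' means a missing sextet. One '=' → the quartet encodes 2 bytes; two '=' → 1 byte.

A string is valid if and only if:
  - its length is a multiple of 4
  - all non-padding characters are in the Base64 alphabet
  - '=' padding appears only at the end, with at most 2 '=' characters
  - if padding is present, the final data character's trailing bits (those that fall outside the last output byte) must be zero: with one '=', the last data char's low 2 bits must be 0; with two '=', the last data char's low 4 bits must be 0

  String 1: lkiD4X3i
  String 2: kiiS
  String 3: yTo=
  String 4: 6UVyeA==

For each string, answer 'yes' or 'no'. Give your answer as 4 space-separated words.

Answer: yes yes yes yes

Derivation:
String 1: 'lkiD4X3i' → valid
String 2: 'kiiS' → valid
String 3: 'yTo=' → valid
String 4: '6UVyeA==' → valid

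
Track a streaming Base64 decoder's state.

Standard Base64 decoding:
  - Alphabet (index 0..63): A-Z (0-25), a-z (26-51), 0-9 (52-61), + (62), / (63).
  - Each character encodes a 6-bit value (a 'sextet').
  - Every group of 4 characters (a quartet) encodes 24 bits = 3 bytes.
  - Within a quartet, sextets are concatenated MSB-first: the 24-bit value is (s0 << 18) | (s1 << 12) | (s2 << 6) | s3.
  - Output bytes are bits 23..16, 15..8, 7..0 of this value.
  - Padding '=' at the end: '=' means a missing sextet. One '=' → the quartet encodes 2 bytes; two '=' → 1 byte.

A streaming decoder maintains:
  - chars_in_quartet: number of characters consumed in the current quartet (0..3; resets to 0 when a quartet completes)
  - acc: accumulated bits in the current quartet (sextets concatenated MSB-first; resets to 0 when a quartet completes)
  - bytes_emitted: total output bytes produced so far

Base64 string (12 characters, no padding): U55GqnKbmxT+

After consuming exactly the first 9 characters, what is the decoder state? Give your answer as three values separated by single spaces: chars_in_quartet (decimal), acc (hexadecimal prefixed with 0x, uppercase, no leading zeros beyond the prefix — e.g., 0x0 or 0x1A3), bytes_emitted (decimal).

After char 0 ('U'=20): chars_in_quartet=1 acc=0x14 bytes_emitted=0
After char 1 ('5'=57): chars_in_quartet=2 acc=0x539 bytes_emitted=0
After char 2 ('5'=57): chars_in_quartet=3 acc=0x14E79 bytes_emitted=0
After char 3 ('G'=6): chars_in_quartet=4 acc=0x539E46 -> emit 53 9E 46, reset; bytes_emitted=3
After char 4 ('q'=42): chars_in_quartet=1 acc=0x2A bytes_emitted=3
After char 5 ('n'=39): chars_in_quartet=2 acc=0xAA7 bytes_emitted=3
After char 6 ('K'=10): chars_in_quartet=3 acc=0x2A9CA bytes_emitted=3
After char 7 ('b'=27): chars_in_quartet=4 acc=0xAA729B -> emit AA 72 9B, reset; bytes_emitted=6
After char 8 ('m'=38): chars_in_quartet=1 acc=0x26 bytes_emitted=6

Answer: 1 0x26 6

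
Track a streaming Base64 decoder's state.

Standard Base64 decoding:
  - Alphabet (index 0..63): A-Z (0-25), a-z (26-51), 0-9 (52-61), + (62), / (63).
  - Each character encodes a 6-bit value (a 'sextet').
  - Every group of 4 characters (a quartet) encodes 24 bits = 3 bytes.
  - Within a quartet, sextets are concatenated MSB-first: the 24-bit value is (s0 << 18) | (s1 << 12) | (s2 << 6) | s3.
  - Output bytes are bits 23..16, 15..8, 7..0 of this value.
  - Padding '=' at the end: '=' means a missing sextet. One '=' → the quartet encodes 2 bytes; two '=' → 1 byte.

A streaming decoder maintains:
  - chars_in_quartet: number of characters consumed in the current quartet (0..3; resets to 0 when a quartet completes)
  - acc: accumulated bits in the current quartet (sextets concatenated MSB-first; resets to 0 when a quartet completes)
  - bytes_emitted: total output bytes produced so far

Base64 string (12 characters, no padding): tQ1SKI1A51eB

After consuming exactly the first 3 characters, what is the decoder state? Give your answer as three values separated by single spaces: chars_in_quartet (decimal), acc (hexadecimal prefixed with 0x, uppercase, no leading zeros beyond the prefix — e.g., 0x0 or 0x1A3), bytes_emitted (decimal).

Answer: 3 0x2D435 0

Derivation:
After char 0 ('t'=45): chars_in_quartet=1 acc=0x2D bytes_emitted=0
After char 1 ('Q'=16): chars_in_quartet=2 acc=0xB50 bytes_emitted=0
After char 2 ('1'=53): chars_in_quartet=3 acc=0x2D435 bytes_emitted=0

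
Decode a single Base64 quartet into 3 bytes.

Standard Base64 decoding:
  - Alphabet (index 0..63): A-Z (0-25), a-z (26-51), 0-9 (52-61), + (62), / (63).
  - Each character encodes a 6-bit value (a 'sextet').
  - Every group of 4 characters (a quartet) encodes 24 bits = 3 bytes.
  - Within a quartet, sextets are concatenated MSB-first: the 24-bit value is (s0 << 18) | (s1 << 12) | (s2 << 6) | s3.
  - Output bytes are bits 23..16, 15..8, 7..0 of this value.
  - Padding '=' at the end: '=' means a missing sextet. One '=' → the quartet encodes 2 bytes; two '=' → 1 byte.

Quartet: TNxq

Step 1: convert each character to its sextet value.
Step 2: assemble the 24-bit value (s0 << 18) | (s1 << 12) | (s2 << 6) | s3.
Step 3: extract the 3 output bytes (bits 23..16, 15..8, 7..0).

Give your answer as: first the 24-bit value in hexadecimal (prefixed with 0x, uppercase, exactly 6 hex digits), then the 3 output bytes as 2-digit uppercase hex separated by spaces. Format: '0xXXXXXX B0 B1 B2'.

Sextets: T=19, N=13, x=49, q=42
24-bit: (19<<18) | (13<<12) | (49<<6) | 42
      = 0x4C0000 | 0x00D000 | 0x000C40 | 0x00002A
      = 0x4CDC6A
Bytes: (v>>16)&0xFF=4C, (v>>8)&0xFF=DC, v&0xFF=6A

Answer: 0x4CDC6A 4C DC 6A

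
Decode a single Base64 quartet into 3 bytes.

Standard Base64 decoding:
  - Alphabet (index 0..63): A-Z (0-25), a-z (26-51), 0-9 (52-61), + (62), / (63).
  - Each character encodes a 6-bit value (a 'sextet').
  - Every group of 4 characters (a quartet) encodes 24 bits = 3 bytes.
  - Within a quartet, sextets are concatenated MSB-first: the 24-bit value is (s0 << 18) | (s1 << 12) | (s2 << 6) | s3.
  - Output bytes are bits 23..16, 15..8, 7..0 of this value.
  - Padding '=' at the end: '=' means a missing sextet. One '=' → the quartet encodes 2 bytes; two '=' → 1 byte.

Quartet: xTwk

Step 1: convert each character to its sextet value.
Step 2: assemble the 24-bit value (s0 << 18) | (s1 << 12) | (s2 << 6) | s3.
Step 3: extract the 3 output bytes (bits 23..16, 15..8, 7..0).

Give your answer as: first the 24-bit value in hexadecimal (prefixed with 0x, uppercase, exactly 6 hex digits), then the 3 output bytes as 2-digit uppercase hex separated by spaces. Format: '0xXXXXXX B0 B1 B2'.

Sextets: x=49, T=19, w=48, k=36
24-bit: (49<<18) | (19<<12) | (48<<6) | 36
      = 0xC40000 | 0x013000 | 0x000C00 | 0x000024
      = 0xC53C24
Bytes: (v>>16)&0xFF=C5, (v>>8)&0xFF=3C, v&0xFF=24

Answer: 0xC53C24 C5 3C 24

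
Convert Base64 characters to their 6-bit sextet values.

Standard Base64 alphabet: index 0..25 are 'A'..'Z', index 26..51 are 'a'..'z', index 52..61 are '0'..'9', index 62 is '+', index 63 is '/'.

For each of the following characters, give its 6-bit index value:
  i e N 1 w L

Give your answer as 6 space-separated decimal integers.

Answer: 34 30 13 53 48 11

Derivation:
'i': a..z range, 26 + ord('i') − ord('a') = 34
'e': a..z range, 26 + ord('e') − ord('a') = 30
'N': A..Z range, ord('N') − ord('A') = 13
'1': 0..9 range, 52 + ord('1') − ord('0') = 53
'w': a..z range, 26 + ord('w') − ord('a') = 48
'L': A..Z range, ord('L') − ord('A') = 11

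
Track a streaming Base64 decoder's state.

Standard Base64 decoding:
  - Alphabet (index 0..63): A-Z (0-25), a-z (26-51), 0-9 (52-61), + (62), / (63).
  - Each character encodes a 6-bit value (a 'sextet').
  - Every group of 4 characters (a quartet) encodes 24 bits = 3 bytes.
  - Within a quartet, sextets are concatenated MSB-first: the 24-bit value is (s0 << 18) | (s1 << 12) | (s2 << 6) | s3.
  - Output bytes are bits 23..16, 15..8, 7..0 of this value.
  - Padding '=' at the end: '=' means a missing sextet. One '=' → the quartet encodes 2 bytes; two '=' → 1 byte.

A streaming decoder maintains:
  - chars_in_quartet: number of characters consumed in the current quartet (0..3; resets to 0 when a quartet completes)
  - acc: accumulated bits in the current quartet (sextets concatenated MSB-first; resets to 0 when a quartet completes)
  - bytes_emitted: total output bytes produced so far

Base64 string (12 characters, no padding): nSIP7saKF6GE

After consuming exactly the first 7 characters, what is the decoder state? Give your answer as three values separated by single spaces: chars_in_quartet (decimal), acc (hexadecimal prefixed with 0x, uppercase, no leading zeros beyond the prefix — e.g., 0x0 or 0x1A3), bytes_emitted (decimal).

After char 0 ('n'=39): chars_in_quartet=1 acc=0x27 bytes_emitted=0
After char 1 ('S'=18): chars_in_quartet=2 acc=0x9D2 bytes_emitted=0
After char 2 ('I'=8): chars_in_quartet=3 acc=0x27488 bytes_emitted=0
After char 3 ('P'=15): chars_in_quartet=4 acc=0x9D220F -> emit 9D 22 0F, reset; bytes_emitted=3
After char 4 ('7'=59): chars_in_quartet=1 acc=0x3B bytes_emitted=3
After char 5 ('s'=44): chars_in_quartet=2 acc=0xEEC bytes_emitted=3
After char 6 ('a'=26): chars_in_quartet=3 acc=0x3BB1A bytes_emitted=3

Answer: 3 0x3BB1A 3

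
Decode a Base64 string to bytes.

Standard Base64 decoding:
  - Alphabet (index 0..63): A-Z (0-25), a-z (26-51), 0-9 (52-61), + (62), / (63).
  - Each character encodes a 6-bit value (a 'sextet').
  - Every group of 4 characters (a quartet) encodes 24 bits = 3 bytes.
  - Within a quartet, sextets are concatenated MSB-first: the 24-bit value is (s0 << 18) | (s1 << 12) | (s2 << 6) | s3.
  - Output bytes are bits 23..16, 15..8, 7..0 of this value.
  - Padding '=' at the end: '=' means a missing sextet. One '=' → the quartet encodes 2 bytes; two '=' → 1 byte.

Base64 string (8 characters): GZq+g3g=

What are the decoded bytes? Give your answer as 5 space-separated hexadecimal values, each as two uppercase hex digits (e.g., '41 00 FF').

Answer: 19 9A BE 83 78

Derivation:
After char 0 ('G'=6): chars_in_quartet=1 acc=0x6 bytes_emitted=0
After char 1 ('Z'=25): chars_in_quartet=2 acc=0x199 bytes_emitted=0
After char 2 ('q'=42): chars_in_quartet=3 acc=0x666A bytes_emitted=0
After char 3 ('+'=62): chars_in_quartet=4 acc=0x199ABE -> emit 19 9A BE, reset; bytes_emitted=3
After char 4 ('g'=32): chars_in_quartet=1 acc=0x20 bytes_emitted=3
After char 5 ('3'=55): chars_in_quartet=2 acc=0x837 bytes_emitted=3
After char 6 ('g'=32): chars_in_quartet=3 acc=0x20DE0 bytes_emitted=3
Padding '=': partial quartet acc=0x20DE0 -> emit 83 78; bytes_emitted=5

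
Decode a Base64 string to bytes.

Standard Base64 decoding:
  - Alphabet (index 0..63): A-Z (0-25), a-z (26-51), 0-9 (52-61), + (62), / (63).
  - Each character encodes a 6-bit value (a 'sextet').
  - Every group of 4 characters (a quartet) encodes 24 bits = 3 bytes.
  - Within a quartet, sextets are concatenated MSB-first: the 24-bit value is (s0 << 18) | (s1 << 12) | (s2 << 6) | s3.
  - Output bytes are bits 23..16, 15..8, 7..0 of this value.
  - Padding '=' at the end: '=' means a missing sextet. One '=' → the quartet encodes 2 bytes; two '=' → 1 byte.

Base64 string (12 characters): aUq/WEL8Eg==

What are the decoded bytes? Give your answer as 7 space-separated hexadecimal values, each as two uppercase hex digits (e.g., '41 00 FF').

After char 0 ('a'=26): chars_in_quartet=1 acc=0x1A bytes_emitted=0
After char 1 ('U'=20): chars_in_quartet=2 acc=0x694 bytes_emitted=0
After char 2 ('q'=42): chars_in_quartet=3 acc=0x1A52A bytes_emitted=0
After char 3 ('/'=63): chars_in_quartet=4 acc=0x694ABF -> emit 69 4A BF, reset; bytes_emitted=3
After char 4 ('W'=22): chars_in_quartet=1 acc=0x16 bytes_emitted=3
After char 5 ('E'=4): chars_in_quartet=2 acc=0x584 bytes_emitted=3
After char 6 ('L'=11): chars_in_quartet=3 acc=0x1610B bytes_emitted=3
After char 7 ('8'=60): chars_in_quartet=4 acc=0x5842FC -> emit 58 42 FC, reset; bytes_emitted=6
After char 8 ('E'=4): chars_in_quartet=1 acc=0x4 bytes_emitted=6
After char 9 ('g'=32): chars_in_quartet=2 acc=0x120 bytes_emitted=6
Padding '==': partial quartet acc=0x120 -> emit 12; bytes_emitted=7

Answer: 69 4A BF 58 42 FC 12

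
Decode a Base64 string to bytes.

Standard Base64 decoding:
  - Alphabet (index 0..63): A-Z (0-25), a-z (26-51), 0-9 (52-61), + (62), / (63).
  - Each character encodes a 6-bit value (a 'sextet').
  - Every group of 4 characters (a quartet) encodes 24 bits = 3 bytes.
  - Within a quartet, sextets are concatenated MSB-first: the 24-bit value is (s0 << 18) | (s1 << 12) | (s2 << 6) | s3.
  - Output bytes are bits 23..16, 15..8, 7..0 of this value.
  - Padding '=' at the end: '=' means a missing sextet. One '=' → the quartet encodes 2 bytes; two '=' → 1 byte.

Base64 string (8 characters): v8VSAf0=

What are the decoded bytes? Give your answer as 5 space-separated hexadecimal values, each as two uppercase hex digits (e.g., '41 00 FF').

Answer: BF C5 52 01 FD

Derivation:
After char 0 ('v'=47): chars_in_quartet=1 acc=0x2F bytes_emitted=0
After char 1 ('8'=60): chars_in_quartet=2 acc=0xBFC bytes_emitted=0
After char 2 ('V'=21): chars_in_quartet=3 acc=0x2FF15 bytes_emitted=0
After char 3 ('S'=18): chars_in_quartet=4 acc=0xBFC552 -> emit BF C5 52, reset; bytes_emitted=3
After char 4 ('A'=0): chars_in_quartet=1 acc=0x0 bytes_emitted=3
After char 5 ('f'=31): chars_in_quartet=2 acc=0x1F bytes_emitted=3
After char 6 ('0'=52): chars_in_quartet=3 acc=0x7F4 bytes_emitted=3
Padding '=': partial quartet acc=0x7F4 -> emit 01 FD; bytes_emitted=5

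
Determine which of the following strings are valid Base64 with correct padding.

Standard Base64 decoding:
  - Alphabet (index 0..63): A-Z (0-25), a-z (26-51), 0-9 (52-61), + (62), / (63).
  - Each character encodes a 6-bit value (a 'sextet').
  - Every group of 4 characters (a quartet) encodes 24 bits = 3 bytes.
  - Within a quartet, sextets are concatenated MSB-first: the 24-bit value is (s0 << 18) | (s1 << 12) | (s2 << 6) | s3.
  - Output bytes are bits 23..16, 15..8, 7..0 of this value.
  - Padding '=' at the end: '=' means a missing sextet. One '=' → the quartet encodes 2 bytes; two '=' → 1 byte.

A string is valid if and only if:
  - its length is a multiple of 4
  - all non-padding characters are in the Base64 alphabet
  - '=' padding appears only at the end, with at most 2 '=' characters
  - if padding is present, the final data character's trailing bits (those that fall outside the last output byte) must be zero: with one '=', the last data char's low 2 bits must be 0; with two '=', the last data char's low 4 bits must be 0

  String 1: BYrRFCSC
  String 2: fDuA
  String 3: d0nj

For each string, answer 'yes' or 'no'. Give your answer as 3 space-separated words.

Answer: yes yes yes

Derivation:
String 1: 'BYrRFCSC' → valid
String 2: 'fDuA' → valid
String 3: 'd0nj' → valid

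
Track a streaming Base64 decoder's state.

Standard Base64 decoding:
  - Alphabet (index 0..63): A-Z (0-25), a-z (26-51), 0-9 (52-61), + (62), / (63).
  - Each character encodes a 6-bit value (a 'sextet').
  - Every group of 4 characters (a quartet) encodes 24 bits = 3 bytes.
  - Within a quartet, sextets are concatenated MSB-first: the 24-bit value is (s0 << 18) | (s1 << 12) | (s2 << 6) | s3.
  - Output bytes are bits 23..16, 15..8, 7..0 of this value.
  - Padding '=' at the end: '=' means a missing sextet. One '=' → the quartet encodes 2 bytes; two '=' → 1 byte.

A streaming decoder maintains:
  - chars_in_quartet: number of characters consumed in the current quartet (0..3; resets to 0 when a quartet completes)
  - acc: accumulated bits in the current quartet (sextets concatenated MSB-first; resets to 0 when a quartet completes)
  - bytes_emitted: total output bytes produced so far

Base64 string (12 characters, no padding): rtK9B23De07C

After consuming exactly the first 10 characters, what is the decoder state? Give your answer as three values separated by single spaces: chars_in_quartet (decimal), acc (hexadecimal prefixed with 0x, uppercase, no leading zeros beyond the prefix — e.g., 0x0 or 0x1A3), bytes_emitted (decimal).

After char 0 ('r'=43): chars_in_quartet=1 acc=0x2B bytes_emitted=0
After char 1 ('t'=45): chars_in_quartet=2 acc=0xAED bytes_emitted=0
After char 2 ('K'=10): chars_in_quartet=3 acc=0x2BB4A bytes_emitted=0
After char 3 ('9'=61): chars_in_quartet=4 acc=0xAED2BD -> emit AE D2 BD, reset; bytes_emitted=3
After char 4 ('B'=1): chars_in_quartet=1 acc=0x1 bytes_emitted=3
After char 5 ('2'=54): chars_in_quartet=2 acc=0x76 bytes_emitted=3
After char 6 ('3'=55): chars_in_quartet=3 acc=0x1DB7 bytes_emitted=3
After char 7 ('D'=3): chars_in_quartet=4 acc=0x76DC3 -> emit 07 6D C3, reset; bytes_emitted=6
After char 8 ('e'=30): chars_in_quartet=1 acc=0x1E bytes_emitted=6
After char 9 ('0'=52): chars_in_quartet=2 acc=0x7B4 bytes_emitted=6

Answer: 2 0x7B4 6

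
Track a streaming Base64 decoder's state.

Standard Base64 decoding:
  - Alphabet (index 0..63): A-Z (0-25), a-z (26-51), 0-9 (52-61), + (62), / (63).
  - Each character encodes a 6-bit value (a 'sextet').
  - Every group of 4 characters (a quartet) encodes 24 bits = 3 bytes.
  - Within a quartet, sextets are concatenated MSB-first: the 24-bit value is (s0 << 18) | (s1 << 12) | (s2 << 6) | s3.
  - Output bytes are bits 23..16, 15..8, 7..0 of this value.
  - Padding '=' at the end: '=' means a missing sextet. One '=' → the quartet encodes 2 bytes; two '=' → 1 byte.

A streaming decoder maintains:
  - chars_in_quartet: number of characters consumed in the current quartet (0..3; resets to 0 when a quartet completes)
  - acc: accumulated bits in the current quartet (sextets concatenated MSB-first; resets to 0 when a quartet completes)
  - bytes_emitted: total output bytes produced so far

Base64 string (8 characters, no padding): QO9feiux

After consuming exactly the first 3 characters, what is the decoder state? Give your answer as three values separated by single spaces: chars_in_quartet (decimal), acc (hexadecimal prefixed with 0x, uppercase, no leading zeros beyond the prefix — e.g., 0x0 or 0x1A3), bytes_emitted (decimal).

Answer: 3 0x103BD 0

Derivation:
After char 0 ('Q'=16): chars_in_quartet=1 acc=0x10 bytes_emitted=0
After char 1 ('O'=14): chars_in_quartet=2 acc=0x40E bytes_emitted=0
After char 2 ('9'=61): chars_in_quartet=3 acc=0x103BD bytes_emitted=0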